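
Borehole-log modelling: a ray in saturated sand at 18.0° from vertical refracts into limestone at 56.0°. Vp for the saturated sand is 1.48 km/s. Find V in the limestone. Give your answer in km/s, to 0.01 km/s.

3.97 km/s

sin 18.0° = 0.3090; sin 56.0° = 0.8290.
V₂ = V₁·(sin θ₂/sin θ₁) = 1.48·(0.8290/0.3090) = 3.97 km/s.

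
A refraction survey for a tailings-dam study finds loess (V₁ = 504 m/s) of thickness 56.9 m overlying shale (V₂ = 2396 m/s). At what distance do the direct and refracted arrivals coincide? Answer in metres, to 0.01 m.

140.89 m

x_cross = 2h·√((V₂+V₁)/(V₂−V₁)).
(V₂+V₁)/(V₂−V₁) = (2396+504)/(2396−504) = 1.5328; √ = 1.2381.
x_cross = 2·56.9·1.2381 = 140.89 m.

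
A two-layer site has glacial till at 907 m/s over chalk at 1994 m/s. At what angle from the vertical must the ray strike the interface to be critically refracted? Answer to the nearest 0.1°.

At critical incidence the refracted ray runs along the interface (θ₂ = 90°), so sin θ_c = V₁/V₂.
θ_c = arcsin(907/1994) = arcsin 0.4549 = 27.06°.

27.1°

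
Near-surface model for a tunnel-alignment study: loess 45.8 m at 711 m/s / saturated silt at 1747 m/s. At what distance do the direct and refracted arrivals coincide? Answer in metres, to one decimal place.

141.1 m

x_cross = 2h·√((V₂+V₁)/(V₂−V₁)).
(V₂+V₁)/(V₂−V₁) = (1747+711)/(1747−711) = 2.3726; √ = 1.5403.
x_cross = 2·45.8·1.5403 = 141.09 m.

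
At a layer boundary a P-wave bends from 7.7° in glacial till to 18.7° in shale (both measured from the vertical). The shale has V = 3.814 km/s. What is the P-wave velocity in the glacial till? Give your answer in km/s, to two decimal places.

sin 7.7° = 0.1340; sin 18.7° = 0.3206.
V₁ = V₂·(sin θ₁/sin θ₂) = 3.814·(0.1340/0.3206) = 1.59 km/s.

1.59 km/s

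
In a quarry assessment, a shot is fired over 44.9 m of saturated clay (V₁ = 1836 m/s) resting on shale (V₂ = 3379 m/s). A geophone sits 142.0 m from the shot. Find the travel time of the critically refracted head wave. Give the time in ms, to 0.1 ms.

83.1 ms

t = x/V₂ + 2h·√(V₂²−V₁²)/(V₁V₂).
√(V₂²−V₁²) = √(3379²−1836²) = 2836.7 m/s; delay term = 2·44.9·2836.7/(1836·3379) = 0.04106 s.
t = 142.0/3379 + 0.04106 = 0.08308 s.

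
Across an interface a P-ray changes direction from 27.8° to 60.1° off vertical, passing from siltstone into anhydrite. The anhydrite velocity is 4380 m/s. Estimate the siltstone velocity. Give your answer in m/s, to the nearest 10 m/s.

sin 27.8° = 0.4664; sin 60.1° = 0.8669.
V₁ = V₂·(sin θ₁/sin θ₂) = 4380·(0.4664/0.8669) = 2356.42 m/s.

2360 m/s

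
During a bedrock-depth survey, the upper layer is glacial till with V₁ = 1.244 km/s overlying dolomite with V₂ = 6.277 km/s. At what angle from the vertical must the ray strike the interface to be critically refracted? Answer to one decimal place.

Critical incidence: sin θ_c = V₁/V₂ = 1.244/6.277 = 0.1982.
θ_c = arcsin 0.1982 = 11.43°.

11.4°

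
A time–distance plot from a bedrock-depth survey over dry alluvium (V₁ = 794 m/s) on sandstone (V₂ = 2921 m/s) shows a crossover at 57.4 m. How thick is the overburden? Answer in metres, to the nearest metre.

22 m

x_cross = 2h·√((V₂+V₁)/(V₂−V₁)) → h = x_cross / (2·√((V₂+V₁)/(V₂−V₁))).
√((V₂+V₁)/(V₂−V₁)) = √((2921+794)/(2921−794)) = 1.3216.
h = 57.4 / (2·1.3216) = 21.72 m.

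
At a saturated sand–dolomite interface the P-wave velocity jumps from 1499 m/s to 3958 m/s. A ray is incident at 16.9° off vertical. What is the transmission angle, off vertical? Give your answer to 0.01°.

50.14°

sin θ₁/V₁ = sin θ₂/V₂ ⇒ sin θ₂ = 3958·sin 16.9°/1499 = 3958·0.2907/1499 = 0.7676.
θ₂ = arcsin 0.7676 = 50.14° from the normal.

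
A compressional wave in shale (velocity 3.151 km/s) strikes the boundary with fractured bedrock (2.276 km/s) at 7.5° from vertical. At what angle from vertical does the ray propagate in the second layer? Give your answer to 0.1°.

sin θ₁/V₁ = sin θ₂/V₂ ⇒ sin θ₂ = 2.276·sin 7.5°/3.151 = 2.276·0.1305/3.151 = 0.0943.
θ₂ = sin⁻¹(0.0943) = 5.41° (from vertical).

5.4°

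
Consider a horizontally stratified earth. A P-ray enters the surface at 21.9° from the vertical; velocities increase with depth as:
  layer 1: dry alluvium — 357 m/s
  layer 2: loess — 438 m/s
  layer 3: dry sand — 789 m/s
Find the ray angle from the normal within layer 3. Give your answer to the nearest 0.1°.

55.5°

Ray parameter p = sin 21.9° / 357 = 1.0448e-03 s/m.
sin θ_3 = p·V_3 = 1.0448e-03 × 789 = 0.8243.
θ_3 = arcsin 0.8243 = 55.52°.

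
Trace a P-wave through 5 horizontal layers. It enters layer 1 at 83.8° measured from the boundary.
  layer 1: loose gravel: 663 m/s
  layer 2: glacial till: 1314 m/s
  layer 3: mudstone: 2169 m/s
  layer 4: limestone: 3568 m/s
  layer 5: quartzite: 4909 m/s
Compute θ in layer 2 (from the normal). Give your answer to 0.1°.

12.4°

From the normal: θ₁ = 90° − 83.8° = 6.2°.
Snell's law across each interface conserves sin θ / V, so sin θ_2 = V_2·sin θ₁/V₁.
sin θ_2 = 1314 × sin 6.2° / 663 = 0.2140.
θ_2 = arcsin 0.2140 = 12.36°.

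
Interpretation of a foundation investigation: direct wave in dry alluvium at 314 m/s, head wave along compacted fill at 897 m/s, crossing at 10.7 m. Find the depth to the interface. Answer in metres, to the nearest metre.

4 m

x_cross = 2h·√((V₂+V₁)/(V₂−V₁)) → h = x_cross / (2·√((V₂+V₁)/(V₂−V₁))).
√((V₂+V₁)/(V₂−V₁)) = √((897+314)/(897−314)) = 1.4412.
h = 10.7 / (2·1.4412) = 3.71 m.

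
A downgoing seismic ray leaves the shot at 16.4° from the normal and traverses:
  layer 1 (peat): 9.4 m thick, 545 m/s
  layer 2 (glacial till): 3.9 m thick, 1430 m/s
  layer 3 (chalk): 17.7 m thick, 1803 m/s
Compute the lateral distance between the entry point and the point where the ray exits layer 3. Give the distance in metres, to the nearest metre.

Ray parameter p = sin 16.4° / 545 m/s = 5.1806e-04 s/m.
Layer 1: θ = 16.40°; offset = 9.4·tan 16.40° = 2.767 m.
Layer 2: sin θ = p·1430 = 0.7408 → θ = 47.80°; offset = 3.9·tan 47.80° = 4.301 m.
Layer 3: sin θ = p·1803 = 0.9341 → θ = 69.08°; offset = 17.7·tan 69.08° = 46.295 m.
Summing the layer offsets gives 53.363 m.

53 m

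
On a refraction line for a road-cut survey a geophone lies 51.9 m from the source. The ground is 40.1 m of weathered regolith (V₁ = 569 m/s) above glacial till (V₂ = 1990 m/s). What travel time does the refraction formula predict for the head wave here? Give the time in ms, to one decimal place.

θ_c = arcsin(V₁/V₂) = arcsin(569/1990) = 16.61°, cos θ_c = 0.9583.
Intercept time tᵢ = 2h cos θ_c / V₁ = 2·40.1·0.9583/569 = 0.13506 s.
t = x/V₂ + tᵢ = 51.9/1990 + 0.13506 = 0.16114 s.

161.1 ms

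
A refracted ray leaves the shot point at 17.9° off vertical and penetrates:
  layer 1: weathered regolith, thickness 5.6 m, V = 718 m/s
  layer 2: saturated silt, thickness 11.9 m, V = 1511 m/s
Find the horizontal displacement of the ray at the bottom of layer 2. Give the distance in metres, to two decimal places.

Apply Snell's law at each interface; in layer i the horizontal offset is hᵢ·tan θᵢ.
Layer 1: θ = 17.90°; offset = 5.6·tan 17.90° = 1.8088 m.
Layer 2: sin θ = 1511·sin 17.9°/718 = 0.6468, θ = 40.30°; offset = 11.9·tan 40.30° = 10.0927 m.
Σ offsets = 11.9015 m.

11.90 m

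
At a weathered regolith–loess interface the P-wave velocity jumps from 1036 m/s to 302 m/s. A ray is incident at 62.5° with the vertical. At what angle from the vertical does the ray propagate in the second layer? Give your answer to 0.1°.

15.0°

sin θ₁/V₁ = sin θ₂/V₂ ⇒ sin θ₂ = 302·sin 62.5°/1036 = 302·0.8870/1036 = 0.2586.
θ₂ = sin⁻¹(0.2586) = 14.99° (from vertical).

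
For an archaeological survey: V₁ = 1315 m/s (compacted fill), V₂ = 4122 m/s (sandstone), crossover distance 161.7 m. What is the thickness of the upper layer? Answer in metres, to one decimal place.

58.1 m

x_cross = 2h·√((V₂+V₁)/(V₂−V₁)) → h = x_cross / (2·√((V₂+V₁)/(V₂−V₁))).
√((V₂+V₁)/(V₂−V₁)) = √((4122+1315)/(4122−1315)) = 1.3917.
h = 161.7 / (2·1.3917) = 58.09 m.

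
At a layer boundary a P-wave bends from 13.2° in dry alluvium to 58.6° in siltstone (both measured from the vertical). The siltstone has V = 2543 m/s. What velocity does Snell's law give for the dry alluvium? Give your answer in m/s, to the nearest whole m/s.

Snell's law: sin 13.2°/V₁ = sin 58.6°/V₂.
V₁ = V₂·sin 13.2°/sin 58.6° = 2543 × 0.2675 = 680.33 m/s.

680 m/s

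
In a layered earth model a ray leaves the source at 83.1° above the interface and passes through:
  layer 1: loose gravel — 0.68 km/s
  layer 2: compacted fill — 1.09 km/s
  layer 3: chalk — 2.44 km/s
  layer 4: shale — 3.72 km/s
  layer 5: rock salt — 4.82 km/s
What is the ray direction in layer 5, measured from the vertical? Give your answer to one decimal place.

From the normal: θ₁ = 90° − 83.1° = 6.9°.
Ray parameter p = sin 6.9° / 0.68 = 1.7667e-01 s/km.
sin θ_5 = p·V_5 = 1.7667e-01 × 4.82 = 0.8516.
θ_5 = arcsin 0.8516 = 58.38°.

58.4°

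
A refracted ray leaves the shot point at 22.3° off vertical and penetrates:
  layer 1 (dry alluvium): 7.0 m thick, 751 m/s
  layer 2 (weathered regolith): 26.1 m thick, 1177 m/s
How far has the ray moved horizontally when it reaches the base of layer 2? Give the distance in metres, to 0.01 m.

22.18 m

Apply Snell's law at each interface; in layer i the horizontal offset is hᵢ·tan θᵢ.
Layer 1: θ = 22.30°; offset = 7.0·tan 22.30° = 2.8709 m.
Layer 2: sin θ = 1177·sin 22.3°/751 = 0.5947, θ = 36.49°; offset = 26.1·tan 36.49° = 19.3068 m.
Total horizontal offset = 22.1777 m.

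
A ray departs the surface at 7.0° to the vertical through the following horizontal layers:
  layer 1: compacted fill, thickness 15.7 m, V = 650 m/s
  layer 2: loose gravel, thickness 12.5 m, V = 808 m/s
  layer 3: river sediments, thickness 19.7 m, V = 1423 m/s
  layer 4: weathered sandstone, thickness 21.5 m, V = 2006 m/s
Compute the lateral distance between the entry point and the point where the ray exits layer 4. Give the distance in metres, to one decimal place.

18.0 m

Ray parameter p = sin 7.0° / 650 m/s = 1.8749e-04 s/m.
Layer 1: θ = 7.00°; offset = 15.7·tan 7.00° = 1.928 m.
Layer 2: sin θ = p·808 = 0.1515 → θ = 8.71°; offset = 12.5·tan 8.71° = 1.916 m.
Layer 3: sin θ = p·1423 = 0.2668 → θ = 15.47°; offset = 19.7·tan 15.47° = 5.454 m.
Layer 4: sin θ = p·2006 = 0.3761 → θ = 22.09°; offset = 21.5·tan 22.09° = 8.727 m.
Summing the layer offsets gives 18.024 m.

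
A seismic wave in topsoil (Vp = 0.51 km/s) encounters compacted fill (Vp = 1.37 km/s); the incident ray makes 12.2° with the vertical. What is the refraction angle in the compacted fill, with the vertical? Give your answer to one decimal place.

Snell's law: sin θ₂ = (V₂/V₁)·sin θ₁ = (1.37/0.51)·sin 12.2° = 0.5677.
θ₂ = sin⁻¹(0.5677) = 34.59° (from vertical).

34.6°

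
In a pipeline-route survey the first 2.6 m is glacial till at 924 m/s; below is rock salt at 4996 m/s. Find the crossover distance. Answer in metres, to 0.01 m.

6.27 m

x_cross = 2h·√((V₂+V₁)/(V₂−V₁)).
(V₂+V₁)/(V₂−V₁) = (4996+924)/(4996−924) = 1.4538; √ = 1.2057.
x_cross = 2·2.6·1.2057 = 6.27 m.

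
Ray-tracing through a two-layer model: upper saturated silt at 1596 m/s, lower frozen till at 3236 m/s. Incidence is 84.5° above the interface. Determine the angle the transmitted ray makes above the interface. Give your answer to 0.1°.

78.8°

Convert to the normal: θ₁ = 90° − 84.5° = 5.5°.
Snell's law: sin θ₂ = (V₂/V₁)·sin θ₁ = (3236/1596)·sin 5.5° = 0.1943.
θ₂ = arcsin 0.1943 = 11.21° from the normal.
From the interface: 90° − 11.21° = 78.79°.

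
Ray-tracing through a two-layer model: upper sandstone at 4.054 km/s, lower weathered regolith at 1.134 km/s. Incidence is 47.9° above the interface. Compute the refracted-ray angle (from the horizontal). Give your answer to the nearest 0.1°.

79.2°

Convert to the normal: θ₁ = 90° − 47.9° = 42.1°.
Snell's law: sin θ₂ = (V₂/V₁)·sin θ₁ = (1.134/4.054)·sin 42.1° = 0.1875.
θ₂ = sin⁻¹(0.1875) = 10.81° (from vertical).
From the interface: 90° − 10.81° = 79.19°.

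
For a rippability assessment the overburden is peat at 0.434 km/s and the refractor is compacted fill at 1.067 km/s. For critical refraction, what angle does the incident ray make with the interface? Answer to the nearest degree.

66°

Critical incidence: sin θ_c = V₁/V₂ = 0.434/1.067 = 0.4067.
θ_c = arcsin 0.4067 = 24.00°.
Measured from the interface: 90° − 24.00° = 66.00°.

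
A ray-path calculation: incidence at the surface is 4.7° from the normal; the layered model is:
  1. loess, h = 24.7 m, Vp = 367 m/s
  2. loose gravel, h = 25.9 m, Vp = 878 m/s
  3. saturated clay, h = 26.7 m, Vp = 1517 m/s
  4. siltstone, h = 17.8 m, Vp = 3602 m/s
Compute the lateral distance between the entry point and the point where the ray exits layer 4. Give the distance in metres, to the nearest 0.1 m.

Apply Snell's law at each interface; in layer i the horizontal offset is hᵢ·tan θᵢ.
Layer 1: θ = 4.70°; offset = 24.7·tan 4.70° = 2.031 m.
Layer 2: sin θ = 878·sin 4.7°/367 = 0.1960, θ = 11.30°; offset = 25.9·tan 11.30° = 5.178 m.
Layer 3: sin θ = 1517·sin 4.7°/367 = 0.3387, θ = 19.80°; offset = 26.7·tan 19.80° = 9.611 m.
Layer 4: sin θ = 3602·sin 4.7°/367 = 0.8042, θ = 53.53°; offset = 17.8·tan 53.53° = 24.085 m.
Summing the layer offsets gives 40.904 m.

40.9 m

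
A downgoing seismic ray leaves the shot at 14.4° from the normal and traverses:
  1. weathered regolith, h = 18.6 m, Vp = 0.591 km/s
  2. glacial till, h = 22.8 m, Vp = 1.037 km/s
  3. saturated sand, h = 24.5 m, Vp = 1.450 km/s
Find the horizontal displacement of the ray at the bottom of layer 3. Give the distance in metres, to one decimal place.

Apply Snell's law at each interface; in layer i the horizontal offset is hᵢ·tan θᵢ.
Layer 1: θ = 14.40°; offset = 18.6·tan 14.40° = 4.776 m.
Layer 2: sin θ = 1.037·sin 14.4°/0.591 = 0.4364, θ = 25.87°; offset = 22.8·tan 25.87° = 11.057 m.
Layer 3: sin θ = 1.450·sin 14.4°/0.591 = 0.6102, θ = 37.60°; offset = 24.5·tan 37.60° = 18.868 m.
Σ offsets = 34.701 m.

34.7 m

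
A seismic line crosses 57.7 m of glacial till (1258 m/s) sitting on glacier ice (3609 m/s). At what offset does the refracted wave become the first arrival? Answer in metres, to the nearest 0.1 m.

x_cross = 2h·√((V₂+V₁)/(V₂−V₁)).
(V₂+V₁)/(V₂−V₁) = (3609+1258)/(3609−1258) = 2.0702; √ = 1.4388.
x_cross = 2·57.7·1.4388 = 166.04 m.

166.0 m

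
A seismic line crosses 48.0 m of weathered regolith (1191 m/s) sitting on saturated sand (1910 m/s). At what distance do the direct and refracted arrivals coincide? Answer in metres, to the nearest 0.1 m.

199.4 m

x_cross = 2h·√((V₂+V₁)/(V₂−V₁)).
(V₂+V₁)/(V₂−V₁) = (1910+1191)/(1910−1191) = 4.3129; √ = 2.0768.
x_cross = 2·48.0·2.0768 = 199.37 m.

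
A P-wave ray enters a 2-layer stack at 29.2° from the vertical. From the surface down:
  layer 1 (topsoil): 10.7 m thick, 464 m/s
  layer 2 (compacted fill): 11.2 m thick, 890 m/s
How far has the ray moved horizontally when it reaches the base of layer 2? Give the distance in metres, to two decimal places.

Apply Snell's law at each interface; in layer i the horizontal offset is hᵢ·tan θᵢ.
Layer 1: θ = 29.20°; offset = 10.7·tan 29.20° = 5.9800 m.
Layer 2: sin θ = 890·sin 29.2°/464 = 0.9358, θ = 69.35°; offset = 11.2·tan 69.35° = 29.7217 m.
Total horizontal offset = 35.7017 m.

35.70 m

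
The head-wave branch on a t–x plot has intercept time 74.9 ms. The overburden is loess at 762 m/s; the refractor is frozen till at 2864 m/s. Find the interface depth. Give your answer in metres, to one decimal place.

29.6 m

h = tᵢ·V₁·V₂ / (2·√(V₂²−V₁²)).
√(V₂²−V₁²) = √(2864² − 762²) = 2760.8 m/s.
h = 0.0749 s × 762 × 2864 / (2 × 2760.8) = 29.60 m.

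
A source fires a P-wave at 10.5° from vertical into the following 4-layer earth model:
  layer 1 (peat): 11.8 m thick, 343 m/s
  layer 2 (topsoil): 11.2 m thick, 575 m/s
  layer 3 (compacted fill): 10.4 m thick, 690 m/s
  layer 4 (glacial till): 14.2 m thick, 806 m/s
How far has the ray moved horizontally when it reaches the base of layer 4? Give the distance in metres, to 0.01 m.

Apply Snell's law at each interface; in layer i the horizontal offset is hᵢ·tan θᵢ.
Layer 1: θ = 10.50°; offset = 11.8·tan 10.50° = 2.1870 m.
Layer 2: sin θ = 575·sin 10.5°/343 = 0.3055, θ = 17.79°; offset = 11.2·tan 17.79° = 3.5934 m.
Layer 3: sin θ = 690·sin 10.5°/343 = 0.3666, θ = 21.51°; offset = 10.4·tan 21.51° = 4.0979 m.
Layer 4: sin θ = 806·sin 10.5°/343 = 0.4282, θ = 25.36°; offset = 14.2·tan 25.36° = 6.7290 m.
Σ offsets = 16.6073 m.

16.61 m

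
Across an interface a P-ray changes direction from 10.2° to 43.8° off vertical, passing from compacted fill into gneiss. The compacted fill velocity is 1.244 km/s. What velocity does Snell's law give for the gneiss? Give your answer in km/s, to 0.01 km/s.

sin 10.2° = 0.1771; sin 43.8° = 0.6921.
V₂ = V₁·(sin θ₂/sin θ₁) = 1.244·(0.6921/0.1771) = 4.86 km/s.

4.86 km/s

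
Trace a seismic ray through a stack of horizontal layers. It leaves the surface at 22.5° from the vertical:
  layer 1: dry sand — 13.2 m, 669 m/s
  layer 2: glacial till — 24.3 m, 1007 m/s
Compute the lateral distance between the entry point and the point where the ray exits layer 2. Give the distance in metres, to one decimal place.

22.6 m

Apply Snell's law at each interface; in layer i the horizontal offset is hᵢ·tan θᵢ.
Layer 1: θ = 22.50°; offset = 13.2·tan 22.50° = 5.468 m.
Layer 2: sin θ = 1007·sin 22.5°/669 = 0.5760, θ = 35.17°; offset = 24.3·tan 35.17° = 17.124 m.
Σ offsets = 22.591 m.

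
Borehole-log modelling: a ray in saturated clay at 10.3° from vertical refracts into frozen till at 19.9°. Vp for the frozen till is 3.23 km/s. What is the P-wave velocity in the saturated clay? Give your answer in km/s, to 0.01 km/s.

sin 10.3° = 0.1788; sin 19.9° = 0.3404.
V₁ = V₂·(sin θ₁/sin θ₂) = 3.23·(0.1788/0.3404) = 1.70 km/s.

1.70 km/s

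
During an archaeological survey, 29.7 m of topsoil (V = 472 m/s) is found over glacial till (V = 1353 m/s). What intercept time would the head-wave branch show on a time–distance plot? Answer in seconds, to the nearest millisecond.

0.118 s

θ_c = arcsin(V₁/V₂) = arcsin(472/1353) = 20.42°; cos θ_c = 0.9372.
tᵢ = 2h·cos θ_c / V₁ = 2·29.7·0.9372 / 472 = 0.11794 s.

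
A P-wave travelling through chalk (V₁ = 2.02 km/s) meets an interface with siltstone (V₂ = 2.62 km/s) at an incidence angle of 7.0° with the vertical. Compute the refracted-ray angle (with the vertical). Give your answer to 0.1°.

Snell's law: sin θ₂ = (V₂/V₁)·sin θ₁ = (2.62/2.02)·sin 7.0° = 0.1581.
θ₂ = sin⁻¹(0.1581) = 9.09° (from vertical).

9.1°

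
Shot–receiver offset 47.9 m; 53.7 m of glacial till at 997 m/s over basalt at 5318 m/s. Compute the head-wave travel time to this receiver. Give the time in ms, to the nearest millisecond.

θ_c = arcsin(V₁/V₂) = arcsin(997/5318) = 10.81°, cos θ_c = 0.9823.
Intercept time tᵢ = 2h cos θ_c / V₁ = 2·53.7·0.9823/997 = 0.10581 s.
t = x/V₂ + tᵢ = 47.9/5318 + 0.10581 = 0.11482 s.

115 ms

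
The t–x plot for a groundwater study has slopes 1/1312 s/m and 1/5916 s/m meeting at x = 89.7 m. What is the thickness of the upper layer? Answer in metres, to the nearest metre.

x_cross = 2h·√((V₂+V₁)/(V₂−V₁)) → h = x_cross / (2·√((V₂+V₁)/(V₂−V₁))).
√((V₂+V₁)/(V₂−V₁)) = √((5916+1312)/(5916−1312)) = 1.2530.
h = 89.7 / (2·1.2530) = 35.79 m.

36 m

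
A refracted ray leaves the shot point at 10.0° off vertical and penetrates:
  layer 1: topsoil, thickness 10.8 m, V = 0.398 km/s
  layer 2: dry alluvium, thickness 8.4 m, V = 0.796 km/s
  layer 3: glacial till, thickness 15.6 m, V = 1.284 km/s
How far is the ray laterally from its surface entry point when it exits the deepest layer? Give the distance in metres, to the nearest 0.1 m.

Apply Snell's law at each interface; in layer i the horizontal offset is hᵢ·tan θᵢ.
Layer 1: θ = 10.00°; offset = 10.8·tan 10.00° = 1.904 m.
Layer 2: sin θ = 0.796·sin 10.0°/0.398 = 0.3473, θ = 20.32°; offset = 8.4·tan 20.32° = 3.111 m.
Layer 3: sin θ = 1.284·sin 10.0°/0.398 = 0.5602, θ = 34.07°; offset = 15.6·tan 34.07° = 10.550 m.
Σ offsets = 15.566 m.

15.6 m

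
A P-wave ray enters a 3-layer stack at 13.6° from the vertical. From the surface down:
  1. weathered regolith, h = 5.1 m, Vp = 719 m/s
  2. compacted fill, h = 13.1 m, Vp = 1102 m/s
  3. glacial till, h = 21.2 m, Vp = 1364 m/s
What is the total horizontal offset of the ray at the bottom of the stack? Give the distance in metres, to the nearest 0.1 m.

Ray parameter p = sin 13.6° / 719 m/s = 3.2704e-04 s/m.
Layer 1: θ = 13.60°; offset = 5.1·tan 13.60° = 1.234 m.
Layer 2: sin θ = p·1102 = 0.3604 → θ = 21.12°; offset = 13.1·tan 21.12° = 5.061 m.
Layer 3: sin θ = p·1364 = 0.4461 → θ = 26.49°; offset = 21.2·tan 26.49° = 10.567 m.
Summing the layer offsets gives 16.862 m.

16.9 m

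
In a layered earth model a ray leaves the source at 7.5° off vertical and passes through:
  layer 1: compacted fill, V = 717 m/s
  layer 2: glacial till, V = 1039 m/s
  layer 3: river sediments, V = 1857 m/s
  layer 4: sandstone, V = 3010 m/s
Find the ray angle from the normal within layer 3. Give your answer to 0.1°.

Snell's law across each interface conserves sin θ / V, so sin θ_3 = V_3·sin θ₁/V₁.
sin θ_3 = 1857 × sin 7.5° / 717 = 0.3381.
θ_3 = 19.76° from the vertical.

19.8°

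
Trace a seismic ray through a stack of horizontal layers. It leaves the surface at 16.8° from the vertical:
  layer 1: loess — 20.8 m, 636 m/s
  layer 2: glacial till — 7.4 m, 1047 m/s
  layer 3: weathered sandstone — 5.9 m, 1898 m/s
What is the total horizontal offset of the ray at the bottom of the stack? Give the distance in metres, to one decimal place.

20.3 m

Apply Snell's law at each interface; in layer i the horizontal offset is hᵢ·tan θᵢ.
Layer 1: θ = 16.80°; offset = 20.8·tan 16.80° = 6.280 m.
Layer 2: sin θ = 1047·sin 16.8°/636 = 0.4758, θ = 28.41°; offset = 7.4·tan 28.41° = 4.003 m.
Layer 3: sin θ = 1898·sin 16.8°/636 = 0.8626, θ = 59.60°; offset = 5.9·tan 59.60° = 10.058 m.
Summing the layer offsets gives 20.341 m.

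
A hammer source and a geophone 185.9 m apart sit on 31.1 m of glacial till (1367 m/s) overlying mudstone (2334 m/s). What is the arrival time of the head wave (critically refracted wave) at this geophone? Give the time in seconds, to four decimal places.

θ_c = arcsin(V₁/V₂) = arcsin(1367/2334) = 35.85°, cos θ_c = 0.8105.
Intercept time tᵢ = 2h cos θ_c / V₁ = 2·31.1·0.8105/1367 = 0.03688 s.
t = x/V₂ + tᵢ = 185.9/2334 + 0.03688 = 0.11653 s.

0.1165 s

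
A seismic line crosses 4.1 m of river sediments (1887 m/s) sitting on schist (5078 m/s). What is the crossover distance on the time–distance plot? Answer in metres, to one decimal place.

x_cross = 2h·√((V₂+V₁)/(V₂−V₁)).
(V₂+V₁)/(V₂−V₁) = (5078+1887)/(5078−1887) = 2.1827; √ = 1.4774.
x_cross = 2·4.1·1.4774 = 12.11 m.

12.1 m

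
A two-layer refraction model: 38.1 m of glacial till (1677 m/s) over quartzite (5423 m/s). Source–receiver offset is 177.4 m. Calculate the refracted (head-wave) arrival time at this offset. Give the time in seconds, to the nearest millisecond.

t = x/V₂ + 2h·√(V₂²−V₁²)/(V₁V₂).
√(V₂²−V₁²) = √(5423²−1677²) = 5157.2 m/s; delay term = 2·38.1·5157.2/(1677·5423) = 0.04321 s.
t = 177.4/5423 + 0.04321 = 0.07592 s.

0.076 s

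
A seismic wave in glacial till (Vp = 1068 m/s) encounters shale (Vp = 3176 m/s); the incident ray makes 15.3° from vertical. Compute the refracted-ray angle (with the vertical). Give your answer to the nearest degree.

Snell's law: sin θ₂ = (V₂/V₁)·sin θ₁ = (3176/1068)·sin 15.3° = 0.7847.
θ₂ = sin⁻¹(0.7847) = 51.69° (from vertical).

52°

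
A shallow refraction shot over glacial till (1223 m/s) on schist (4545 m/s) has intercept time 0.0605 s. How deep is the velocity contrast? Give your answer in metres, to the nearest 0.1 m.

38.4 m

h = tᵢ·V₁·V₂ / (2·√(V₂²−V₁²)).
√(V₂²−V₁²) = √(4545² − 1223²) = 4377.4 m/s.
h = 0.0605 s × 1223 × 4545 / (2 × 4377.4) = 38.41 m.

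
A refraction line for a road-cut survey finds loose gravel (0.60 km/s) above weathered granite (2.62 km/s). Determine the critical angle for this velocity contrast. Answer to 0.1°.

13.2°

Critical incidence: sin θ_c = V₁/V₂ = 0.60/2.62 = 0.2290.
θ_c = arcsin 0.2290 = 13.24°.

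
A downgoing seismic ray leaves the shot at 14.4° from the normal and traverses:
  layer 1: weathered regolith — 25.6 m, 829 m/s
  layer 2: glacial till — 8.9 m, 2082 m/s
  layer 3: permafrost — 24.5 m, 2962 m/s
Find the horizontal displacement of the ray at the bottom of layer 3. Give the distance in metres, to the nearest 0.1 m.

61.1 m

Ray parameter p = sin 14.4° / 829 m/s = 2.9999e-04 s/m.
Layer 1: θ = 14.40°; offset = 25.6·tan 14.40° = 6.573 m.
Layer 2: sin θ = p·2082 = 0.6246 → θ = 38.65°; offset = 8.9·tan 38.65° = 7.118 m.
Layer 3: sin θ = p·2962 = 0.8886 → θ = 62.69°; offset = 24.5·tan 62.69° = 47.454 m.
Total horizontal offset = 61.145 m.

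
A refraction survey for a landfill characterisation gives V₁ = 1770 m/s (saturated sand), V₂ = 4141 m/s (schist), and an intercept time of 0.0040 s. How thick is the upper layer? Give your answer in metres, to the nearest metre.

h = tᵢ·V₁·V₂ / (2·√(V₂²−V₁²)).
√(V₂²−V₁²) = √(4141² − 1770²) = 3743.7 m/s.
h = 0.004 s × 1770 × 4141 / (2 × 3743.7) = 3.92 m.

4 m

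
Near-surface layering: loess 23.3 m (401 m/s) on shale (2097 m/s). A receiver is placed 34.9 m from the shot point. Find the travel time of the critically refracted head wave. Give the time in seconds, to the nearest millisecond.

0.131 s

θ_c = arcsin(V₁/V₂) = arcsin(401/2097) = 11.02°, cos θ_c = 0.9815.
Intercept time tᵢ = 2h cos θ_c / V₁ = 2·23.3·0.9815/401 = 0.11406 s.
t = x/V₂ + tᵢ = 34.9/2097 + 0.11406 = 0.13071 s.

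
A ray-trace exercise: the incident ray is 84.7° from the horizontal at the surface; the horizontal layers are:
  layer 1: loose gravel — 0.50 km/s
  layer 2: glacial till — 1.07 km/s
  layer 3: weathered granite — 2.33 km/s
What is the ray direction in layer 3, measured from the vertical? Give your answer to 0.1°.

From the normal: θ₁ = 90° − 84.7° = 5.3°.
Snell's law across each interface conserves sin θ / V, so sin θ_3 = V_3·sin θ₁/V₁.
sin θ_3 = 2.33 × sin 5.3° / 0.50 = 0.4304.
θ_3 = arcsin 0.4304 = 25.50°.

25.5°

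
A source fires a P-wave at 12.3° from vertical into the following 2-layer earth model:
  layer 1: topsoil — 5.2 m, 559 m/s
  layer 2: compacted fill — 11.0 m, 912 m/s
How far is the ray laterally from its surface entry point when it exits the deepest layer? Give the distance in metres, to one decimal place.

Ray parameter p = sin 12.3° / 559 m/s = 3.8109e-04 s/m.
Layer 1: θ = 12.30°; offset = 5.2·tan 12.30° = 1.134 m.
Layer 2: sin θ = p·912 = 0.3476 → θ = 20.34°; offset = 11.0·tan 20.34° = 4.077 m.
Total horizontal offset = 5.211 m.

5.2 m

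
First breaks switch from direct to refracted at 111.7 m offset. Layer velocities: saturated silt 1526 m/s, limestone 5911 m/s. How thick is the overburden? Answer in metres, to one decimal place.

x_cross = 2h·√((V₂+V₁)/(V₂−V₁)) → h = x_cross / (2·√((V₂+V₁)/(V₂−V₁))).
√((V₂+V₁)/(V₂−V₁)) = √((5911+1526)/(5911−1526)) = 1.3023.
h = 111.7 / (2·1.3023) = 42.89 m.

42.9 m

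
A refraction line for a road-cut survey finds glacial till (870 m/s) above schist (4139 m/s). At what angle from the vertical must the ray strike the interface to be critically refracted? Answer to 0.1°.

12.1°

Critical incidence: sin θ_c = V₁/V₂ = 870/4139 = 0.2102.
θ_c = arcsin 0.2102 = 12.13°.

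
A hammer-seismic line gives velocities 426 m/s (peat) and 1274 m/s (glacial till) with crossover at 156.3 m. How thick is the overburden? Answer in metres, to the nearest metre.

55 m

h = (x_cross/2)·√((V₂−V₁)/(V₂+V₁)).
(V₂−V₁)/(V₂+V₁) = (1274−426)/(1274+426) = 0.4988; √ = 0.7063.
h = (156.3/2)·0.7063 = 55.20 m.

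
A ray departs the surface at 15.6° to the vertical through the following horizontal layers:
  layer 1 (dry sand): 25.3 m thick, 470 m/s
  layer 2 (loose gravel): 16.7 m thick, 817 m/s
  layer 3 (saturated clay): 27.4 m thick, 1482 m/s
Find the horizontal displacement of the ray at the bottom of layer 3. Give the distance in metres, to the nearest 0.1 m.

Apply Snell's law at each interface; in layer i the horizontal offset is hᵢ·tan θᵢ.
Layer 1: θ = 15.60°; offset = 25.3·tan 15.60° = 7.064 m.
Layer 2: sin θ = 817·sin 15.6°/470 = 0.4675, θ = 27.87°; offset = 16.7·tan 27.87° = 8.831 m.
Layer 3: sin θ = 1482·sin 15.6°/470 = 0.8480, θ = 57.99°; offset = 27.4·tan 57.99° = 43.832 m.
Σ offsets = 59.727 m.

59.7 m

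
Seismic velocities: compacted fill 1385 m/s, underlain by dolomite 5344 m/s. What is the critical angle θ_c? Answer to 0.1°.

Critical incidence: sin θ_c = V₁/V₂ = 1385/5344 = 0.2592.
θ_c = arcsin 0.2592 = 15.02°.

15.0°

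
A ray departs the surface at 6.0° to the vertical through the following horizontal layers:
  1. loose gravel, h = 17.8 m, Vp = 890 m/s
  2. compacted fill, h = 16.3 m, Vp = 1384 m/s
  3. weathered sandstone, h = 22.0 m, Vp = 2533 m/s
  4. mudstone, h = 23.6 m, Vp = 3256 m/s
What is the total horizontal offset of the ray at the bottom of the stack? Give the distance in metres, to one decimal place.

Ray parameter p = sin 6.0° / 890 m/s = 1.1745e-04 s/m.
Layer 1: θ = 6.00°; offset = 17.8·tan 6.00° = 1.871 m.
Layer 2: sin θ = p·1384 = 0.1625 → θ = 9.35°; offset = 16.3·tan 9.35° = 2.685 m.
Layer 3: sin θ = p·2533 = 0.2975 → θ = 17.31°; offset = 22.0·tan 17.31° = 6.855 m.
Layer 4: sin θ = p·3256 = 0.3824 → θ = 22.48°; offset = 23.6·tan 22.48° = 9.767 m.
Total horizontal offset = 21.179 m.

21.2 m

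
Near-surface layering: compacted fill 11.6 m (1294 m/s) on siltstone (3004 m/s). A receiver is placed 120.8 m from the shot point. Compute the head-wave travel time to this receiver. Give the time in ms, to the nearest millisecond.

t = x/V₂ + 2h·√(V₂²−V₁²)/(V₁V₂).
√(V₂²−V₁²) = √(3004²−1294²) = 2711.0 m/s; delay term = 2·11.6·2711.0/(1294·3004) = 0.01618 s.
t = 120.8/3004 + 0.01618 = 0.05639 s.

56 ms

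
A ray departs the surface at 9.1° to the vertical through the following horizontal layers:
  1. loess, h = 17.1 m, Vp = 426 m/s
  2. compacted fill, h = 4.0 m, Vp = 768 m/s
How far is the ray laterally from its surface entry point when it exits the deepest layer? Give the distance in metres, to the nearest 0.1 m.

p = sin θ₁/V₁ = sin 9.1°/426 = 3.7126e-04 s/m is conserved through the stack.
Layer 1: θ = 9.10°; offset = 17.1·tan 9.10° = 2.739 m.
Layer 2: sin θ = p·768 = 0.2851 → θ = 16.57°; offset = 4.0·tan 16.57° = 1.190 m.
Summing the layer offsets gives 3.929 m.

3.9 m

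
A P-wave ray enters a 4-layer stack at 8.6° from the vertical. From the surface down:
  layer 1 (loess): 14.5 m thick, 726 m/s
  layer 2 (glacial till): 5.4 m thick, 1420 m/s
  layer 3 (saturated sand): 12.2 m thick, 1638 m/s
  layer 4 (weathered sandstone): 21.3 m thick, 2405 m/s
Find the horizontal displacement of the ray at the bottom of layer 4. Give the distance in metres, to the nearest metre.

20 m

Ray parameter p = sin 8.6° / 726 m/s = 2.0597e-04 s/m.
Layer 1: θ = 8.60°; offset = 14.5·tan 8.60° = 2.193 m.
Layer 2: sin θ = p·1420 = 0.2925 → θ = 17.01°; offset = 5.4·tan 17.01° = 1.652 m.
Layer 3: sin θ = p·1638 = 0.3374 → θ = 19.72°; offset = 12.2·tan 19.72° = 4.372 m.
Layer 4: sin θ = p·2405 = 0.4954 → θ = 29.69°; offset = 21.3·tan 29.69° = 12.146 m.
Summing the layer offsets gives 20.363 m.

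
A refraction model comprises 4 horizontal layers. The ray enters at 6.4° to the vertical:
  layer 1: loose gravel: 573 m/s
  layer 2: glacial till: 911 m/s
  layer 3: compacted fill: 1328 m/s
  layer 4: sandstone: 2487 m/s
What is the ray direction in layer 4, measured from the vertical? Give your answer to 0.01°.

Ray parameter p = sin 6.4° / 573 = 1.9454e-04 s/m.
sin θ_4 = p·V_4 = 1.9454e-04 × 2487 = 0.4838.
θ_4 = 28.93° from the vertical.

28.93°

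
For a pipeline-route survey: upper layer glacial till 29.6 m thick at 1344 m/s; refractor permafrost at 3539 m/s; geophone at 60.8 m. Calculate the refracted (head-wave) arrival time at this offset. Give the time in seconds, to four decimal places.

θ_c = arcsin(V₁/V₂) = arcsin(1344/3539) = 22.32°, cos θ_c = 0.9251.
Intercept time tᵢ = 2h cos θ_c / V₁ = 2·29.6·0.9251/1344 = 0.04075 s.
t = x/V₂ + tᵢ = 60.8/3539 + 0.04075 = 0.05793 s.

0.0579 s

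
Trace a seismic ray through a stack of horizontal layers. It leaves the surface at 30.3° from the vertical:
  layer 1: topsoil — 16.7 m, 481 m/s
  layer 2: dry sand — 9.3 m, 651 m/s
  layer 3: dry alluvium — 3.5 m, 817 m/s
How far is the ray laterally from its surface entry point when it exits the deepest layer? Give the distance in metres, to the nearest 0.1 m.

24.3 m

Ray parameter p = sin 30.3° / 481 m/s = 1.0489e-03 s/m.
Layer 1: θ = 30.30°; offset = 16.7·tan 30.30° = 9.759 m.
Layer 2: sin θ = p·651 = 0.6828 → θ = 43.07°; offset = 9.3·tan 43.07° = 8.693 m.
Layer 3: sin θ = p·817 = 0.8570 → θ = 58.98°; offset = 3.5·tan 58.98° = 5.820 m.
Summing the layer offsets gives 24.271 m.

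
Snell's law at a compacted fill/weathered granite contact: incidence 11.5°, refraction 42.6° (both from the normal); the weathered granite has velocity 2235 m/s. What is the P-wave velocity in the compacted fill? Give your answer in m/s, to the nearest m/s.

sin 11.5° = 0.1994; sin 42.6° = 0.6769.
V₁ = V₂·(sin θ₁/sin θ₂) = 2235·(0.1994/0.6769) = 658.30 m/s.

658 m/s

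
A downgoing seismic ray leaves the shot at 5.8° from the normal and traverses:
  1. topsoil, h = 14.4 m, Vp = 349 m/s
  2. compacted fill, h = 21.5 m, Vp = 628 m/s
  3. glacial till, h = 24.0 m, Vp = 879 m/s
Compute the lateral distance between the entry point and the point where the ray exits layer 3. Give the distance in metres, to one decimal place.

11.8 m

Apply Snell's law at each interface; in layer i the horizontal offset is hᵢ·tan θᵢ.
Layer 1: θ = 5.80°; offset = 14.4·tan 5.80° = 1.463 m.
Layer 2: sin θ = 628·sin 5.8°/349 = 0.1818, θ = 10.48°; offset = 21.5·tan 10.48° = 3.976 m.
Layer 3: sin θ = 879·sin 5.8°/349 = 0.2545, θ = 14.75°; offset = 24.0·tan 14.75° = 6.317 m.
Summing the layer offsets gives 11.755 m.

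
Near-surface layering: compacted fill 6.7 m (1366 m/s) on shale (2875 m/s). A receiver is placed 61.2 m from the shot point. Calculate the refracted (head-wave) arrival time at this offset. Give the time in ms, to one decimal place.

θ_c = arcsin(V₁/V₂) = arcsin(1366/2875) = 28.37°, cos θ_c = 0.8799.
Intercept time tᵢ = 2h cos θ_c / V₁ = 2·6.7·0.8799/1366 = 0.00863 s.
t = x/V₂ + tᵢ = 61.2/2875 + 0.00863 = 0.02992 s.

29.9 ms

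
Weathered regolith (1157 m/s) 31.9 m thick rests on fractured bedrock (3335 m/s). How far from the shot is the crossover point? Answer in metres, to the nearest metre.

92 m

θ_c = arcsin(1157/3335) = 20.30°, so cos θ_c = 0.9379 and tᵢ = 2h cos θ_c/V₁ = 0.0517 s.
At crossover x/V₁ = x/V₂ + tᵢ ⇒ x = tᵢ/(1/V₁ − 1/V₂) = 0.05172/(8.6430e-04 − 2.9985e-04) = 91.62 m.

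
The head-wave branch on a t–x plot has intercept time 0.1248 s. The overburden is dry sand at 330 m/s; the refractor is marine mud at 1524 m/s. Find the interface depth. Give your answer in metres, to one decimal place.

h = tᵢ·V₁·V₂ / (2·√(V₂²−V₁²)).
√(V₂²−V₁²) = √(1524² − 330²) = 1487.8 m/s.
h = 0.1248 s × 330 × 1524 / (2 × 1487.8) = 21.09 m.

21.1 m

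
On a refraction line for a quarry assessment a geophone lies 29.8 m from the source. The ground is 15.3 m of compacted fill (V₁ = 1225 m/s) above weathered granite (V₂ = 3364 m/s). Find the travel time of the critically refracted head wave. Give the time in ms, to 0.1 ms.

32.1 ms

t = x/V₂ + 2h·√(V₂²−V₁²)/(V₁V₂).
√(V₂²−V₁²) = √(3364²−1225²) = 3133.0 m/s; delay term = 2·15.3·3133.0/(1225·3364) = 0.02326 s.
t = 29.8/3364 + 0.02326 = 0.03212 s.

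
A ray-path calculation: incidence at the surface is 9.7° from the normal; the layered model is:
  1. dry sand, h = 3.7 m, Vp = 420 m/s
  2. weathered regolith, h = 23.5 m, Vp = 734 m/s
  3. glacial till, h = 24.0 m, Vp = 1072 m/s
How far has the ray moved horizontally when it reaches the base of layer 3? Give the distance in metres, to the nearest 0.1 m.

19.3 m

Ray parameter p = sin 9.7° / 420 m/s = 4.0117e-04 s/m.
Layer 1: θ = 9.70°; offset = 3.7·tan 9.70° = 0.632 m.
Layer 2: sin θ = p·734 = 0.2945 → θ = 17.12°; offset = 23.5·tan 17.12° = 7.241 m.
Layer 3: sin θ = p·1072 = 0.4300 → θ = 25.47°; offset = 24.0·tan 25.47° = 11.432 m.
Summing the layer offsets gives 19.306 m.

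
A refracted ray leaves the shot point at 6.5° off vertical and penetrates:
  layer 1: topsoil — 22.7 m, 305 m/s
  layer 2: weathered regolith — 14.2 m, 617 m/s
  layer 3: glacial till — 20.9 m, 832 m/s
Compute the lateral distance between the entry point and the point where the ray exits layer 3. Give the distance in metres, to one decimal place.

Ray parameter p = sin 6.5° / 305 m/s = 3.7116e-04 s/m.
Layer 1: θ = 6.50°; offset = 22.7·tan 6.50° = 2.586 m.
Layer 2: sin θ = p·617 = 0.2290 → θ = 13.24°; offset = 14.2·tan 13.24° = 3.341 m.
Layer 3: sin θ = p·832 = 0.3088 → θ = 17.99°; offset = 20.9·tan 17.99° = 6.786 m.
Total horizontal offset = 12.713 m.

12.7 m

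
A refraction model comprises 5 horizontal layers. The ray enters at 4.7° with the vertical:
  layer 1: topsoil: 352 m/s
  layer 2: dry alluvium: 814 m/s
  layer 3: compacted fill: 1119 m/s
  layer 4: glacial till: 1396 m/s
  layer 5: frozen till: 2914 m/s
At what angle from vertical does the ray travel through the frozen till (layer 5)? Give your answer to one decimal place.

Snell's law across each interface conserves sin θ / V, so sin θ_5 = V_5·sin θ₁/V₁.
sin θ_5 = 2914 × sin 4.7° / 352 = 0.6783.
θ_5 = 42.71° from the vertical.

42.7°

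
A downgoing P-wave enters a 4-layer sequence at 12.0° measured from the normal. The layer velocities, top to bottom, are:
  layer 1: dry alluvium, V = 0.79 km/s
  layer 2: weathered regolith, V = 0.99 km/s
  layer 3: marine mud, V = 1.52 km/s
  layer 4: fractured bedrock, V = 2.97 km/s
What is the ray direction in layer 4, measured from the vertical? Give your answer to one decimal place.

Snell's law across each interface conserves sin θ / V, so sin θ_4 = V_4·sin θ₁/V₁.
sin θ_4 = 2.97 × sin 12.0° / 0.79 = 0.7816.
θ_4 = 51.41° from the vertical.

51.4°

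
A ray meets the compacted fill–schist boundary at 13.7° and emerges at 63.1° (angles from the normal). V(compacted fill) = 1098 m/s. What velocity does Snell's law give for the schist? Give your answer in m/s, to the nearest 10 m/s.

Snell's law: sin 13.7°/V₁ = sin 63.1°/V₂.
V₂ = V₁·sin 63.1°/sin 13.7° = 1098 × 3.7654 = 4134.44 m/s.

4130 m/s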